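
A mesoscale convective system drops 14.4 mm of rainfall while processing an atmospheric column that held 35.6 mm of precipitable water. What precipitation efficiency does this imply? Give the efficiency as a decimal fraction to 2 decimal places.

ε ≈ 0.40

ε = rainfall / PW = 14.4 / 35.6 = 0.40.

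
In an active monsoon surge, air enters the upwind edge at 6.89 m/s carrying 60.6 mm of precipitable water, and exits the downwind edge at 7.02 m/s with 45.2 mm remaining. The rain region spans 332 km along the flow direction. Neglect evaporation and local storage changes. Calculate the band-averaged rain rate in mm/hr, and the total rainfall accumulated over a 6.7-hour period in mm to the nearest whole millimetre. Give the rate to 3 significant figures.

Column moisture flux per unit crosswind length is F = V × PW.
Inflow: F_in = 6.89 × 60.6 = 417.534 mm·m/s
Outflow: F_out = 7.02 × 45.2 = 317.304 mm·m/s
Steady-state rate R = (F_in − F_out)/L = (417.534 − 317.304) / 332000 m = 3.019e-04 mm/s.
R = 3.019e-04 × 3600 = 1.09 mm/hr.
Over 6.7 h: total = 1.09 × 6.7 = 7.303 ≈ 7 mm.

R ≈ 1.09 mm/hr; total ≈ 7 mm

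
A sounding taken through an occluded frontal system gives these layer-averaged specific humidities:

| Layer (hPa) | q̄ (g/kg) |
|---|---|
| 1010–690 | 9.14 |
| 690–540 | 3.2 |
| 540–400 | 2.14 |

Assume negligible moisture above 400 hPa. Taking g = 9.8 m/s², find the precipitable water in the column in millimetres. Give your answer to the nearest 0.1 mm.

Precipitable water is the column-integrated vapour mass per unit area: PW = (1/g) Σ q̄ Δp, with q in kg/kg and Δp in Pa (1 kg/m² of water = 1 mm).
Layer 1010–690 hPa: Δp = 320 hPa = 32000 Pa, q̄ = 0.00914 kg/kg → 0.00914 × 32000 / 9.8 = 29.84 mm
Layer 690–540 hPa: Δp = 150 hPa = 15000 Pa, q̄ = 0.0032 kg/kg → 0.0032 × 15000 / 9.8 = 4.90 mm
Layer 540–400 hPa: Δp = 140 hPa = 14000 Pa, q̄ = 0.00214 kg/kg → 0.00214 × 14000 / 9.8 = 3.06 mm
PW = 29.84 + 4.90 + 3.06 = 37.80 ≈ 37.8 mm.

PW ≈ 37.8 mm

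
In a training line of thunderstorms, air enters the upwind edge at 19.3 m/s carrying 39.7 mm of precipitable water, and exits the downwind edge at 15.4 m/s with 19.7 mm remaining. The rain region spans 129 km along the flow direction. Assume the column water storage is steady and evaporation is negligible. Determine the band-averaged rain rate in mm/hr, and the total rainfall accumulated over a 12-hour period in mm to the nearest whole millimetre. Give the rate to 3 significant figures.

R ≈ 12.9 mm/hr; total ≈ 155 mm

Column moisture flux per unit crosswind length is F = V × PW.
Inflow: F_in = 19.3 × 39.7 = 766.21 mm·m/s
Outflow: F_out = 15.4 × 19.7 = 303.38 mm·m/s
Steady-state rate R = (F_in − F_out)/L = (766.21 − 303.38) / 129000 m = 3.588e-03 mm/s.
R = 3.588e-03 × 3600 = 12.9 mm/hr.
Over 12 h: total = 12.9 × 12 = 154.8 ≈ 155 mm.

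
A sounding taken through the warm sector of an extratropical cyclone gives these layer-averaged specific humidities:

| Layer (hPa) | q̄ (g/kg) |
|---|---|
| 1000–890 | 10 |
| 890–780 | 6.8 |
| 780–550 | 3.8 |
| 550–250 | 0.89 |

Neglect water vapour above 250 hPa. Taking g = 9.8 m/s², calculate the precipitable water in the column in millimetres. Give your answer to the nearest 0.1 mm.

Precipitable water is the column-integrated vapour mass per unit area: PW = (1/g) Σ q̄ Δp, with q in kg/kg and Δp in Pa (1 kg/m² of water = 1 mm).
Layer 1000–890 hPa: Δp = 110 hPa = 11000 Pa, q̄ = 0.01 kg/kg → 0.01 × 11000 / 9.8 = 11.22 mm
Layer 890–780 hPa: Δp = 110 hPa = 11000 Pa, q̄ = 0.0068 kg/kg → 0.0068 × 11000 / 9.8 = 7.63 mm
Layer 780–550 hPa: Δp = 230 hPa = 23000 Pa, q̄ = 0.0038 kg/kg → 0.0038 × 23000 / 9.8 = 8.92 mm
Layer 550–250 hPa: Δp = 300 hPa = 30000 Pa, q̄ = 0.00089 kg/kg → 0.00089 × 30000 / 9.8 = 2.72 mm
PW = 11.22 + 7.63 + 8.92 + 2.72 = 30.49 ≈ 30.5 mm.

PW ≈ 30.5 mm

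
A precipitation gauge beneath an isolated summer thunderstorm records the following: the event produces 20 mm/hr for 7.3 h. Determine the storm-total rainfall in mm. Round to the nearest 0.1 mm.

Total = Σ Rᵢ Δtᵢ = 20 × 7.3
      = 146 = 146.0 mm.

total ≈ 146.0 mm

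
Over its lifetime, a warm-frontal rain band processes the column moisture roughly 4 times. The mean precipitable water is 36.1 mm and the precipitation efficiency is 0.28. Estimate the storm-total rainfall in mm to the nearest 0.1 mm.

rainfall ≈ 40.4 mm

Each cycle deposits ε × PW = 0.28 × 36.1 = 10.108 mm.
Over 4 cycles: 4 × 10.108 = 40.4 mm.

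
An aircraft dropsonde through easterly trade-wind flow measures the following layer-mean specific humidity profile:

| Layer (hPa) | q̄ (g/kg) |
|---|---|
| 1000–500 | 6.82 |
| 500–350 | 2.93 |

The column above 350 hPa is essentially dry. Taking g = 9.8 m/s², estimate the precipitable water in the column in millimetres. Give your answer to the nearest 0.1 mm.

Precipitable water is the column-integrated vapour mass per unit area: PW = (1/g) Σ q̄ Δp, with q in kg/kg and Δp in Pa (1 kg/m² of water = 1 mm).
Layer 1000–500 hPa: Δp = 500 hPa = 50000 Pa, q̄ = 0.00682 kg/kg → 0.00682 × 50000 / 9.8 = 34.80 mm
Layer 500–350 hPa: Δp = 150 hPa = 15000 Pa, q̄ = 0.00293 kg/kg → 0.00293 × 15000 / 9.8 = 4.48 mm
PW = 34.80 + 4.48 = 39.28 ≈ 39.3 mm.

PW ≈ 39.3 mm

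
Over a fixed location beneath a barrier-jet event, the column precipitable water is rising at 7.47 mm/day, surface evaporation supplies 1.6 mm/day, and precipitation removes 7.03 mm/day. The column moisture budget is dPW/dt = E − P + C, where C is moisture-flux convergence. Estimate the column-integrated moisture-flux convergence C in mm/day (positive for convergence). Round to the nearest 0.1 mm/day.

C ≈ 12.9 mm/day

dPW/dt = +7.47 mm/day.
C = dPW/dt − E + P = (+7.47) − 1.6 + 7.03 = 12.9 mm/day.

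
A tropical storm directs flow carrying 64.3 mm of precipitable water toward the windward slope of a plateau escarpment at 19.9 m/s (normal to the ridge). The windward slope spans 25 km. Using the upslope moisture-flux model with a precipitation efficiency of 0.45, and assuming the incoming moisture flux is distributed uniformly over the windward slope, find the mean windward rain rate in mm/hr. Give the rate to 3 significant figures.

Incoming column moisture flux per unit ridge length: F = V × PW = 19.9 × 64.3 = 1279.57 mm·m/s.
Spread over the 25 km slope with efficiency ε = 0.45: R = ε·F/W = 0.45 × 1279.57 / 25000 m = 2.303e-02 mm/s.
R = 2.303e-02 × 3600 = 82.9 mm/hr.

R ≈ 82.9 mm/hr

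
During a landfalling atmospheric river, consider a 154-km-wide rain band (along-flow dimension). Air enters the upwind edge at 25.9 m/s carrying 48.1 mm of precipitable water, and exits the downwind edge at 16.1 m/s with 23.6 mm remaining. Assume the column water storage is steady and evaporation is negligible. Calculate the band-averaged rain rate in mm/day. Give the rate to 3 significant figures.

Column moisture flux per unit crosswind length is F = V × PW.
Inflow: F_in = 25.9 × 48.1 = 1245.79 mm·m/s
Outflow: F_out = 16.1 × 23.6 = 379.96 mm·m/s
Steady-state rate R = (F_in − F_out)/L = (1245.79 − 379.96) / 154000 m = 5.622e-03 mm/s.
R = 5.622e-03 × 3600 × 24 = 486 mm/day.

R ≈ 486 mm/day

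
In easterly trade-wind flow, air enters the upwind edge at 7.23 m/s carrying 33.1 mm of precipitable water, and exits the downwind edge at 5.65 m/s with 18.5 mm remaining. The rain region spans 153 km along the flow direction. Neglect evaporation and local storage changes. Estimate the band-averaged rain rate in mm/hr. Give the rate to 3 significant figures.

R ≈ 3.17 mm/hr

Column moisture flux per unit crosswind length is F = V × PW.
Inflow: F_in = 7.23 × 33.1 = 239.313 mm·m/s
Outflow: F_out = 5.65 × 18.5 = 104.525 mm·m/s
Steady-state rate R = (F_in − F_out)/L = (239.313 − 104.525) / 153000 m = 8.810e-04 mm/s.
R = 8.810e-04 × 3600 = 3.17 mm/hr.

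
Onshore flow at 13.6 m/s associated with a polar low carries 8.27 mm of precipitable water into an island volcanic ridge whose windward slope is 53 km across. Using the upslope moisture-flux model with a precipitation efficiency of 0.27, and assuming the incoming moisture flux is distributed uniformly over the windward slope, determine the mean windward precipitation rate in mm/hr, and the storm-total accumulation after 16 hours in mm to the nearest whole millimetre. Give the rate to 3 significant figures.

Incoming column moisture flux per unit ridge length: F = V × PW = 13.6 × 8.27 = 112.472 mm·m/s.
Spread over the 53 km slope with efficiency ε = 0.27: R = ε·F/W = 0.27 × 112.472 / 53000 m = 5.730e-04 mm/s.
R = 5.730e-04 × 3600 = 2.06 mm/hr.
Over 16 h: total = 2.06 × 16 = 32.96 ≈ 33 mm.

R ≈ 2.06 mm/hr; total ≈ 33 mm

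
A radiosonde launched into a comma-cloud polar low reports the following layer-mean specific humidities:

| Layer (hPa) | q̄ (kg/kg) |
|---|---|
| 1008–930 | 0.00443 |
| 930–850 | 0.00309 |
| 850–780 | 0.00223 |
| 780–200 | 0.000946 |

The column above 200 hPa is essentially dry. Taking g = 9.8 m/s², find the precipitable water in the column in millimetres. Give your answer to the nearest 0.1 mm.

Precipitable water is the column-integrated vapour mass per unit area: PW = (1/g) Σ q̄ Δp, with q in kg/kg and Δp in Pa (1 kg/m² of water = 1 mm).
Layer 1008–930 hPa: Δp = 78 hPa = 7800 Pa, q̄ = 0.00443 kg/kg → 0.00443 × 7800 / 9.8 = 3.53 mm
Layer 930–850 hPa: Δp = 80 hPa = 8000 Pa, q̄ = 0.00309 kg/kg → 0.00309 × 8000 / 9.8 = 2.52 mm
Layer 850–780 hPa: Δp = 70 hPa = 7000 Pa, q̄ = 0.00223 kg/kg → 0.00223 × 7000 / 9.8 = 1.59 mm
Layer 780–200 hPa: Δp = 580 hPa = 58000 Pa, q̄ = 0.000946 kg/kg → 0.000946 × 58000 / 9.8 = 5.60 mm
PW = 3.53 + 2.52 + 1.59 + 5.60 = 13.24 ≈ 13.2 mm.

PW ≈ 13.2 mm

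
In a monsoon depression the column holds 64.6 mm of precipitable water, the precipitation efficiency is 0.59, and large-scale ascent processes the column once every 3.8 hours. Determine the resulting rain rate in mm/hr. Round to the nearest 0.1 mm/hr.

R ≈ 10.0 mm/hr

Each overturning extracts ε × PW = 0.59 × 64.6 = 38.114 mm.
Rate = ε·PW / τ = 38.114 / 3.8 h = 10.0 mm/hr.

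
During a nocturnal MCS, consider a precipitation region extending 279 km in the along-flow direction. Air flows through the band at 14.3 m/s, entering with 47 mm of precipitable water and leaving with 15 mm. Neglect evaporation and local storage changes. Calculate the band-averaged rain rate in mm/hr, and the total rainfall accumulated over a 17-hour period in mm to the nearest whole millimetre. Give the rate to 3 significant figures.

R ≈ 5.90 mm/hr; total ≈ 100 mm

Column moisture flux per unit crosswind length is F = V × PW.
Inflow: F_in = 14.3 × 47 = 672.1 mm·m/s
Outflow: F_out = 14.3 × 15 = 214.5 mm·m/s
Steady-state rate R = (F_in − F_out)/L = (672.1 − 214.5) / 279000 m = 1.640e-03 mm/s.
R = 1.640e-03 × 3600 = 5.90 mm/hr.
Over 17 h: total = 5.90 × 17 = 100.3 ≈ 100 mm.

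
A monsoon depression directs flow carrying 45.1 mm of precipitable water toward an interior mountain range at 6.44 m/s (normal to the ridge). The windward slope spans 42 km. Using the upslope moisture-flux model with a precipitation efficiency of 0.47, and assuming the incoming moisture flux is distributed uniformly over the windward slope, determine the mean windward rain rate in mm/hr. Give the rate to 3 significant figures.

Incoming column moisture flux per unit ridge length: F = V × PW = 6.44 × 45.1 = 290.444 mm·m/s.
Spread over the 42 km slope with efficiency ε = 0.47: R = ε·F/W = 0.47 × 290.444 / 42000 m = 3.250e-03 mm/s.
R = 3.250e-03 × 3600 = 11.7 mm/hr.

R ≈ 11.7 mm/hr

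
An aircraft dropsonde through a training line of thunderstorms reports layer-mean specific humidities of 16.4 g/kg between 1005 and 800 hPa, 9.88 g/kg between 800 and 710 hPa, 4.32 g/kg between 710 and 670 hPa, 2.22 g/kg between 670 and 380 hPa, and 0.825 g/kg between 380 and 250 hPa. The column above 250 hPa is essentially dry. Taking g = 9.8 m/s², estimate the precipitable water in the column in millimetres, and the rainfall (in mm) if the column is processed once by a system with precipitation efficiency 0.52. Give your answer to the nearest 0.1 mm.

PW ≈ 52.8 mm; rainfall ≈ 27.5 mm

Precipitable water is the column-integrated vapour mass per unit area: PW = (1/g) Σ q̄ Δp, with q in kg/kg and Δp in Pa (1 kg/m² of water = 1 mm).
Layer 1005–800 hPa: Δp = 205 hPa = 20500 Pa, q̄ = 0.0164 kg/kg → 0.0164 × 20500 / 9.8 = 34.31 mm
Layer 800–710 hPa: Δp = 90 hPa = 9000 Pa, q̄ = 0.00988 kg/kg → 0.00988 × 9000 / 9.8 = 9.07 mm
Layer 710–670 hPa: Δp = 40 hPa = 4000 Pa, q̄ = 0.00432 kg/kg → 0.00432 × 4000 / 9.8 = 1.76 mm
Layer 670–380 hPa: Δp = 290 hPa = 29000 Pa, q̄ = 0.00222 kg/kg → 0.00222 × 29000 / 9.8 = 6.57 mm
Layer 380–250 hPa: Δp = 130 hPa = 13000 Pa, q̄ = 0.000825 kg/kg → 0.000825 × 13000 / 9.8 = 1.09 mm
PW = 34.31 + 9.07 + 1.76 + 6.57 + 1.09 = 52.80 ≈ 52.8 mm.
Rainfall = ε × PW = 0.52 × 52.8 = 27.5 mm.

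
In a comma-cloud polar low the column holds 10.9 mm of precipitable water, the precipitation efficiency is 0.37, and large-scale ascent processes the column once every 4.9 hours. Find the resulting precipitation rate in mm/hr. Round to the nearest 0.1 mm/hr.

R ≈ 0.8 mm/hr

Each overturning extracts ε × PW = 0.37 × 10.9 = 4.033 mm.
Rate = ε·PW / τ = 4.033 / 4.9 h = 0.8 mm/hr.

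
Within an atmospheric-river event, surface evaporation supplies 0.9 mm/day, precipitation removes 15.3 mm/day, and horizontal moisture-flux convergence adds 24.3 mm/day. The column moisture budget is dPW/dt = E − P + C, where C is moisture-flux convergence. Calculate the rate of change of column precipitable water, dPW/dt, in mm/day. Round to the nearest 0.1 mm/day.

dPW/dt = E − P + C = 0.9 − 15.3 + (24.3) = 9.9 mm/day.

dPW/dt ≈ 9.9 mm/day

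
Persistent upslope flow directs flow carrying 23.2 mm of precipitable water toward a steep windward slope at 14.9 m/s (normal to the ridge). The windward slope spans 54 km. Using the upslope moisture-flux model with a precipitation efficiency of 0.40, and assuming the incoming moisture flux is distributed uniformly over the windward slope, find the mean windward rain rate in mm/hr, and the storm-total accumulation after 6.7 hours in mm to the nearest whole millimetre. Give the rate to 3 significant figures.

Incoming column moisture flux per unit ridge length: F = V × PW = 14.9 × 23.2 = 345.68 mm·m/s.
Spread over the 54 km slope with efficiency ε = 0.40: R = ε·F/W = 0.40 × 345.68 / 54000 m = 2.561e-03 mm/s.
R = 2.561e-03 × 3600 = 9.22 mm/hr.
Over 6.7 h: total = 9.22 × 6.7 = 61.774 ≈ 62 mm.

R ≈ 9.22 mm/hr; total ≈ 62 mm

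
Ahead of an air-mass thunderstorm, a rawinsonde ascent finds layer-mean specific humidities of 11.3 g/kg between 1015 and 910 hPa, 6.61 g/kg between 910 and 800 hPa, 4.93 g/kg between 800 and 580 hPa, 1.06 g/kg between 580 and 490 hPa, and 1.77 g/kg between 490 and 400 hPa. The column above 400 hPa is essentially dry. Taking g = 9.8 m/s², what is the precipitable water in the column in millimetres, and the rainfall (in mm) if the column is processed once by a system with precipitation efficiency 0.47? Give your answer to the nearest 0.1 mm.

PW ≈ 33.2 mm; rainfall ≈ 15.6 mm

Precipitable water is the column-integrated vapour mass per unit area: PW = (1/g) Σ q̄ Δp, with q in kg/kg and Δp in Pa (1 kg/m² of water = 1 mm).
Layer 1015–910 hPa: Δp = 105 hPa = 10500 Pa, q̄ = 0.0113 kg/kg → 0.0113 × 10500 / 9.8 = 12.11 mm
Layer 910–800 hPa: Δp = 110 hPa = 11000 Pa, q̄ = 0.00661 kg/kg → 0.00661 × 11000 / 9.8 = 7.42 mm
Layer 800–580 hPa: Δp = 220 hPa = 22000 Pa, q̄ = 0.00493 kg/kg → 0.00493 × 22000 / 9.8 = 11.07 mm
Layer 580–490 hPa: Δp = 90 hPa = 9000 Pa, q̄ = 0.00106 kg/kg → 0.00106 × 9000 / 9.8 = 0.97 mm
Layer 490–400 hPa: Δp = 90 hPa = 9000 Pa, q̄ = 0.00177 kg/kg → 0.00177 × 9000 / 9.8 = 1.63 mm
PW = 12.11 + 7.42 + 11.07 + 0.97 + 1.63 = 33.20 ≈ 33.2 mm.
Rainfall = ε × PW = 0.47 × 33.2 = 15.6 mm.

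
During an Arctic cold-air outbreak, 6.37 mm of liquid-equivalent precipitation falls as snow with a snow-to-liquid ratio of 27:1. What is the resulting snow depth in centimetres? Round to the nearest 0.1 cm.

snow depth ≈ 17.2 cm

Snow depth = liquid × ratio = 6.37 mm × 27 = 171.99 mm = 17.2 cm.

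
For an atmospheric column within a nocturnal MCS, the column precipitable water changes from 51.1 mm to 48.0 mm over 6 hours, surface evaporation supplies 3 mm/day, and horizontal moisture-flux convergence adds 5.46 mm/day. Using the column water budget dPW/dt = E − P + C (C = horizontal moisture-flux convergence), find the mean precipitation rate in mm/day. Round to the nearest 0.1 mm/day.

dPW/dt = (48.0 − 51.1) mm / (6/24 day) = -12.400 mm/day.
P = E + C − dPW/dt = 3 + (5.46) − (-12.400) = 20.9 mm/day.

P ≈ 20.9 mm/day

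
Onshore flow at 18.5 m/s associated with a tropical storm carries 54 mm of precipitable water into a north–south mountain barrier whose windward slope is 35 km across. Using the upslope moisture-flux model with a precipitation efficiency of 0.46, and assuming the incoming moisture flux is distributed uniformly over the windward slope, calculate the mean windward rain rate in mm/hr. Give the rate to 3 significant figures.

Incoming column moisture flux per unit ridge length: F = V × PW = 18.5 × 54 = 999 mm·m/s.
Spread over the 35 km slope with efficiency ε = 0.46: R = ε·F/W = 0.46 × 999 / 35000 m = 1.313e-02 mm/s.
R = 1.313e-02 × 3600 = 47.3 mm/hr.

R ≈ 47.3 mm/hr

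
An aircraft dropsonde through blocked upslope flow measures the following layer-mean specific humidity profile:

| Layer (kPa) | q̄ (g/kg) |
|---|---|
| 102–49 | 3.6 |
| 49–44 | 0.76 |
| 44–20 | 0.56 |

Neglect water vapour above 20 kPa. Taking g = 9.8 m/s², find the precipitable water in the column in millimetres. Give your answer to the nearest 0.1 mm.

PW ≈ 21.2 mm

Precipitable water is the column-integrated vapour mass per unit area: PW = (1/g) Σ q̄ Δp, with q in kg/kg and Δp in Pa (1 kg/m² of water = 1 mm).
Layer 102–49 kPa: Δp = 530 hPa = 53000 Pa, q̄ = 0.0036 kg/kg → 0.0036 × 53000 / 9.8 = 19.47 mm
Layer 49–44 kPa: Δp = 50 hPa = 5000 Pa, q̄ = 0.00076 kg/kg → 0.00076 × 5000 / 9.8 = 0.39 mm
Layer 44–20 kPa: Δp = 240 hPa = 24000 Pa, q̄ = 0.00056 kg/kg → 0.00056 × 24000 / 9.8 = 1.37 mm
PW = 19.47 + 0.39 + 1.37 = 21.23 ≈ 21.2 mm.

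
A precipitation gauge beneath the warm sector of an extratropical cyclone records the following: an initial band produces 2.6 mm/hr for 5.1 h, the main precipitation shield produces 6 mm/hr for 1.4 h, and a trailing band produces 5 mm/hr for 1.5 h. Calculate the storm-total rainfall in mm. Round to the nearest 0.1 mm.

Total = Σ Rᵢ Δtᵢ = 2.6 × 5.1 + 6 × 1.4 + 5 × 1.5
      = 13.26 + 8.4 + 7.5 = 29.2 mm.

total ≈ 29.2 mm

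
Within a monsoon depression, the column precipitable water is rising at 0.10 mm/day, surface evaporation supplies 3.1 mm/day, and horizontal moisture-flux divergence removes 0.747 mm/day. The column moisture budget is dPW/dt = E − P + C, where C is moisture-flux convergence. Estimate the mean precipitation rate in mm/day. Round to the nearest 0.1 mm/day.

P ≈ 2.3 mm/day

dPW/dt = +0.10 mm/day.
P = E + C − dPW/dt = 3.1 + (-0.747) − (+0.10) = 2.3 mm/day.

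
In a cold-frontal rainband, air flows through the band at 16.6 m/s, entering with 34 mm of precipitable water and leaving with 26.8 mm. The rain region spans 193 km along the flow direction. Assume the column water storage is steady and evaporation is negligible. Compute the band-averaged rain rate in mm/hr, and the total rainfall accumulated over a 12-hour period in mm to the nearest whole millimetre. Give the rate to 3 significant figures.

R ≈ 2.23 mm/hr; total ≈ 27 mm

Column moisture flux per unit crosswind length is F = V × PW.
Inflow: F_in = 16.6 × 34 = 564.4 mm·m/s
Outflow: F_out = 16.6 × 26.8 = 444.88 mm·m/s
Steady-state rate R = (F_in − F_out)/L = (564.4 − 444.88) / 193000 m = 6.193e-04 mm/s.
R = 6.193e-04 × 3600 = 2.23 mm/hr.
Over 12 h: total = 2.23 × 12 = 26.76 ≈ 27 mm.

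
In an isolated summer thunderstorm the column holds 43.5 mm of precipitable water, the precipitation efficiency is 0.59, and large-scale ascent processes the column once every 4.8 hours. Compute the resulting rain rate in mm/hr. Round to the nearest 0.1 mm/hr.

R ≈ 5.3 mm/hr

Each overturning extracts ε × PW = 0.59 × 43.5 = 25.665 mm.
Rate = ε·PW / τ = 25.665 / 4.8 h = 5.3 mm/hr.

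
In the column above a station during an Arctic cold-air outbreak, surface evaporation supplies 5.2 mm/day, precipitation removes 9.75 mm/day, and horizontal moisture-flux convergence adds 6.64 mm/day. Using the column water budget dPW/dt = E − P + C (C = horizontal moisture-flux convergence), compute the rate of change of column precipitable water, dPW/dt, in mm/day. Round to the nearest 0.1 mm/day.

dPW/dt = E − P + C = 5.2 − 9.75 + (6.64) = 2.1 mm/day.

dPW/dt ≈ 2.1 mm/day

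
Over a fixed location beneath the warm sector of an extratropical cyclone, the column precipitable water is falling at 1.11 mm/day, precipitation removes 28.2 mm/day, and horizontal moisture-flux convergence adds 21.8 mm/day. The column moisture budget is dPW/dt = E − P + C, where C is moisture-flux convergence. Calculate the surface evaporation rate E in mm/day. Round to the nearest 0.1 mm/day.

dPW/dt = -1.11 mm/day.
E = dPW/dt + P − C = (-1.11) + 28.2 − (21.8) = 5.3 mm/day.

E ≈ 5.3 mm/day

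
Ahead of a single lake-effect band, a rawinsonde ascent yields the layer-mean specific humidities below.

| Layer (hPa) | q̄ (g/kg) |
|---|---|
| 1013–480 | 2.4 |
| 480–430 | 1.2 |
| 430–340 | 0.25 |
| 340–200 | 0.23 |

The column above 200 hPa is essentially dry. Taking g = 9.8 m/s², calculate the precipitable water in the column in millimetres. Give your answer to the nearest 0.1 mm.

PW ≈ 14.2 mm

Precipitable water is the column-integrated vapour mass per unit area: PW = (1/g) Σ q̄ Δp, with q in kg/kg and Δp in Pa (1 kg/m² of water = 1 mm).
Layer 1013–480 hPa: Δp = 533 hPa = 53300 Pa, q̄ = 0.0024 kg/kg → 0.0024 × 53300 / 9.8 = 13.05 mm
Layer 480–430 hPa: Δp = 50 hPa = 5000 Pa, q̄ = 0.0012 kg/kg → 0.0012 × 5000 / 9.8 = 0.61 mm
Layer 430–340 hPa: Δp = 90 hPa = 9000 Pa, q̄ = 0.00025 kg/kg → 0.00025 × 9000 / 9.8 = 0.23 mm
Layer 340–200 hPa: Δp = 140 hPa = 14000 Pa, q̄ = 0.00023 kg/kg → 0.00023 × 14000 / 9.8 = 0.33 mm
PW = 13.05 + 0.61 + 0.23 + 0.33 = 14.22 ≈ 14.2 mm.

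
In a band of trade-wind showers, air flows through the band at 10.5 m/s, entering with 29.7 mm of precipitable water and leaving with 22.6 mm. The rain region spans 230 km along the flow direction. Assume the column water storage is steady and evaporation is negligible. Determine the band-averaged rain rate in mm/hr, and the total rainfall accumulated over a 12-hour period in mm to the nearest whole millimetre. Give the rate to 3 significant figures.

Column moisture flux per unit crosswind length is F = V × PW.
Inflow: F_in = 10.5 × 29.7 = 311.85 mm·m/s
Outflow: F_out = 10.5 × 22.6 = 237.3 mm·m/s
Steady-state rate R = (F_in − F_out)/L = (311.85 − 237.3) / 230000 m = 3.241e-04 mm/s.
R = 3.241e-04 × 3600 = 1.17 mm/hr.
Over 12 h: total = 1.17 × 12 = 14.04 ≈ 14 mm.

R ≈ 1.17 mm/hr; total ≈ 14 mm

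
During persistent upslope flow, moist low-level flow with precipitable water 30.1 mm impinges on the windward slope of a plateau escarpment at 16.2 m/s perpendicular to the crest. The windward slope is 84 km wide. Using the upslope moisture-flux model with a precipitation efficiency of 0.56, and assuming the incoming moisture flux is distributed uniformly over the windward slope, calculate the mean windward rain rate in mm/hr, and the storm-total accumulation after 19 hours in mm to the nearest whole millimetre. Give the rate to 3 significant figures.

Incoming column moisture flux per unit ridge length: F = V × PW = 16.2 × 30.1 = 487.62 mm·m/s.
Spread over the 84 km slope with efficiency ε = 0.56: R = ε·F/W = 0.56 × 487.62 / 84000 m = 3.251e-03 mm/s.
R = 3.251e-03 × 3600 = 11.7 mm/hr.
Over 19 h: total = 11.7 × 19 = 222.3 ≈ 222 mm.

R ≈ 11.7 mm/hr; total ≈ 222 mm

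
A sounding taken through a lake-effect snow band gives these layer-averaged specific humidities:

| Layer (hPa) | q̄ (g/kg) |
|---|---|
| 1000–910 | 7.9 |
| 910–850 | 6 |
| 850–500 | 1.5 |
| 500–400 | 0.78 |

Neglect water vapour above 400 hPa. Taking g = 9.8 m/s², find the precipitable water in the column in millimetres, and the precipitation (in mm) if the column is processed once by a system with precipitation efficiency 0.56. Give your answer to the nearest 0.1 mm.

Precipitable water is the column-integrated vapour mass per unit area: PW = (1/g) Σ q̄ Δp, with q in kg/kg and Δp in Pa (1 kg/m² of water = 1 mm).
Layer 1000–910 hPa: Δp = 90 hPa = 9000 Pa, q̄ = 0.0079 kg/kg → 0.0079 × 9000 / 9.8 = 7.26 mm
Layer 910–850 hPa: Δp = 60 hPa = 6000 Pa, q̄ = 0.006 kg/kg → 0.006 × 6000 / 9.8 = 3.67 mm
Layer 850–500 hPa: Δp = 350 hPa = 35000 Pa, q̄ = 0.0015 kg/kg → 0.0015 × 35000 / 9.8 = 5.36 mm
Layer 500–400 hPa: Δp = 100 hPa = 10000 Pa, q̄ = 0.00078 kg/kg → 0.00078 × 10000 / 9.8 = 0.80 mm
PW = 7.26 + 3.67 + 5.36 + 0.80 = 17.09 ≈ 17.1 mm.
Precipitation = ε × PW = 0.56 × 17.1 = 9.6 mm.

PW ≈ 17.1 mm; precipitation ≈ 9.6 mm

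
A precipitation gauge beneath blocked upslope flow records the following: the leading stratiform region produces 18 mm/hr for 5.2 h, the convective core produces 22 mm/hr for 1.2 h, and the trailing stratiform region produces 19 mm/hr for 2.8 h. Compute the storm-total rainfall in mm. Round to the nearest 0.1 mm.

Total = Σ Rᵢ Δtᵢ = 18 × 5.2 + 22 × 1.2 + 19 × 2.8
      = 93.6 + 26.4 + 53.2 = 173.2 mm.

total ≈ 173.2 mm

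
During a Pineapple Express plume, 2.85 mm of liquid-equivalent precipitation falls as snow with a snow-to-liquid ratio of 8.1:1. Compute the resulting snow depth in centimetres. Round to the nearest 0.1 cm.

Snow depth = liquid × ratio = 2.85 mm × 8.1 = 23.085 mm = 2.3 cm.

snow depth ≈ 2.3 cm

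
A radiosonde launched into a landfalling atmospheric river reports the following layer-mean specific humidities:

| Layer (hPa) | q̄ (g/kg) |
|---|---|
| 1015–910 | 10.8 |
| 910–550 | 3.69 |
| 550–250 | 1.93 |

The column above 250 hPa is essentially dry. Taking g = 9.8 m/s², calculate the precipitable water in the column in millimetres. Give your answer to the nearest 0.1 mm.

Precipitable water is the column-integrated vapour mass per unit area: PW = (1/g) Σ q̄ Δp, with q in kg/kg and Δp in Pa (1 kg/m² of water = 1 mm).
Layer 1015–910 hPa: Δp = 105 hPa = 10500 Pa, q̄ = 0.0108 kg/kg → 0.0108 × 10500 / 9.8 = 11.57 mm
Layer 910–550 hPa: Δp = 360 hPa = 36000 Pa, q̄ = 0.00369 kg/kg → 0.00369 × 36000 / 9.8 = 13.56 mm
Layer 550–250 hPa: Δp = 300 hPa = 30000 Pa, q̄ = 0.00193 kg/kg → 0.00193 × 30000 / 9.8 = 5.91 mm
PW = 11.57 + 13.56 + 5.91 = 31.04 ≈ 31.0 mm.

PW ≈ 31.0 mm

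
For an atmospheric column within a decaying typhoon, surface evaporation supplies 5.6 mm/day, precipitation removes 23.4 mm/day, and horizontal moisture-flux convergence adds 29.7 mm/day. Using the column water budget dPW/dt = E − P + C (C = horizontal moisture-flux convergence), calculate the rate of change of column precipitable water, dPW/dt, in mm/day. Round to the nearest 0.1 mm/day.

dPW/dt = E − P + C = 5.6 − 23.4 + (29.7) = 11.9 mm/day.

dPW/dt ≈ 11.9 mm/day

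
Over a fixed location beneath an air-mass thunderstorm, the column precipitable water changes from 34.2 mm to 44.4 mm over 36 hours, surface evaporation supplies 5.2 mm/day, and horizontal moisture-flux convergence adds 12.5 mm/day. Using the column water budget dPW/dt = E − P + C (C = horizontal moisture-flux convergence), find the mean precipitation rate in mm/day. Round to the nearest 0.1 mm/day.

dPW/dt = (44.4 − 34.2) mm / (36/24 day) = +6.800 mm/day.
P = E + C − dPW/dt = 5.2 + (12.5) − (+6.800) = 10.9 mm/day.

P ≈ 10.9 mm/day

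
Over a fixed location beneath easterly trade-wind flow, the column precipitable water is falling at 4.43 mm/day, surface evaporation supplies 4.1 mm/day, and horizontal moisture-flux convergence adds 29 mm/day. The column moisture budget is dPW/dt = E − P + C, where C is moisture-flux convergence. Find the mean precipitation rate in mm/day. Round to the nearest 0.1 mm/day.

dPW/dt = -4.43 mm/day.
P = E + C − dPW/dt = 4.1 + (29) − (-4.43) = 37.5 mm/day.

P ≈ 37.5 mm/day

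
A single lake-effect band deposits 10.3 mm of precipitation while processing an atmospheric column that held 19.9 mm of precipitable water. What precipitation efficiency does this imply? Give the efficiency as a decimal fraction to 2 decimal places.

ε = precipitation / PW = 10.3 / 19.9 = 0.52.

ε ≈ 0.52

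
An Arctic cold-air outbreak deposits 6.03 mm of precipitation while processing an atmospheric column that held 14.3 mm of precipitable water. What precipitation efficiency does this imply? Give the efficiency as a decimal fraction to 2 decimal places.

ε = precipitation / PW = 6.03 / 14.3 = 0.42.

ε ≈ 0.42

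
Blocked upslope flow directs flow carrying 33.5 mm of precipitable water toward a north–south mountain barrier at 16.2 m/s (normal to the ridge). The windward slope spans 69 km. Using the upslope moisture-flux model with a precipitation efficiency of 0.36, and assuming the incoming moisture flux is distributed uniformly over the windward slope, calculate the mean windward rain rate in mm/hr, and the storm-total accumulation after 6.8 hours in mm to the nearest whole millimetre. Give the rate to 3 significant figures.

Incoming column moisture flux per unit ridge length: F = V × PW = 16.2 × 33.5 = 542.7 mm·m/s.
Spread over the 69 km slope with efficiency ε = 0.36: R = ε·F/W = 0.36 × 542.7 / 69000 m = 2.831e-03 mm/s.
R = 2.831e-03 × 3600 = 10.2 mm/hr.
Over 6.8 h: total = 10.2 × 6.8 = 69.36 ≈ 69 mm.

R ≈ 10.2 mm/hr; total ≈ 69 mm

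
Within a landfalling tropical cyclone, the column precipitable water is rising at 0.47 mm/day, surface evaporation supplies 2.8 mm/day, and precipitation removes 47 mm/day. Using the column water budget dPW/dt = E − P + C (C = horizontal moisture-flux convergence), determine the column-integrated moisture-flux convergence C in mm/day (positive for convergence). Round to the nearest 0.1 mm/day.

dPW/dt = +0.47 mm/day.
C = dPW/dt − E + P = (+0.47) − 2.8 + 47 = 44.7 mm/day.

C ≈ 44.7 mm/day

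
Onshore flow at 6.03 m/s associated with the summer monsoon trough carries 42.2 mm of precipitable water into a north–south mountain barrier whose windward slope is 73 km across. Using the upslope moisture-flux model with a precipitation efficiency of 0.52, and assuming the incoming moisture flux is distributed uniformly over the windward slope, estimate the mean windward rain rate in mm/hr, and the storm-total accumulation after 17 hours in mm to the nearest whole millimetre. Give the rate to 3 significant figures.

R ≈ 6.53 mm/hr; total ≈ 111 mm

Incoming column moisture flux per unit ridge length: F = V × PW = 6.03 × 42.2 = 254.466 mm·m/s.
Spread over the 73 km slope with efficiency ε = 0.52: R = ε·F/W = 0.52 × 254.466 / 73000 m = 1.813e-03 mm/s.
R = 1.813e-03 × 3600 = 6.53 mm/hr.
Over 17 h: total = 6.53 × 17 = 111.01 ≈ 111 mm.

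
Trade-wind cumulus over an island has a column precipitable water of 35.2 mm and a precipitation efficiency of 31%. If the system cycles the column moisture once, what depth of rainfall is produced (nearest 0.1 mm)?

Rainfall = ε × PW = 0.31 × 35.2 = 10.9 mm.

rainfall ≈ 10.9 mm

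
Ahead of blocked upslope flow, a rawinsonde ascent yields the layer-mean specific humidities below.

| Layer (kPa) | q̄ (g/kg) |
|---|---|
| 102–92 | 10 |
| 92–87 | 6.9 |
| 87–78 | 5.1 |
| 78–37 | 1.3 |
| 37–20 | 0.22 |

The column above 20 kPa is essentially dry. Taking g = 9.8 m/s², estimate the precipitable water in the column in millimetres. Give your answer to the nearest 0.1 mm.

PW ≈ 24.2 mm

Precipitable water is the column-integrated vapour mass per unit area: PW = (1/g) Σ q̄ Δp, with q in kg/kg and Δp in Pa (1 kg/m² of water = 1 mm).
Layer 102–92 kPa: Δp = 100 hPa = 10000 Pa, q̄ = 0.01 kg/kg → 0.01 × 10000 / 9.8 = 10.20 mm
Layer 92–87 kPa: Δp = 50 hPa = 5000 Pa, q̄ = 0.0069 kg/kg → 0.0069 × 5000 / 9.8 = 3.52 mm
Layer 87–78 kPa: Δp = 90 hPa = 9000 Pa, q̄ = 0.0051 kg/kg → 0.0051 × 9000 / 9.8 = 4.68 mm
Layer 78–37 kPa: Δp = 410 hPa = 41000 Pa, q̄ = 0.0013 kg/kg → 0.0013 × 41000 / 9.8 = 5.44 mm
Layer 37–20 kPa: Δp = 170 hPa = 17000 Pa, q̄ = 0.00022 kg/kg → 0.00022 × 17000 / 9.8 = 0.38 mm
PW = 10.20 + 3.52 + 4.68 + 5.44 + 0.38 = 24.22 ≈ 24.2 mm.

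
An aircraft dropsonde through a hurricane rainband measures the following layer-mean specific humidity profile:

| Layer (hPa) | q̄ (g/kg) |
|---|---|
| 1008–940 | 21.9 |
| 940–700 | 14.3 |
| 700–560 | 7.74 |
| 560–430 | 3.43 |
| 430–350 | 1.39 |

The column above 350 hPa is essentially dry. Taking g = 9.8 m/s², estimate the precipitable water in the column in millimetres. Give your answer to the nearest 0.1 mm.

PW ≈ 67.0 mm

Precipitable water is the column-integrated vapour mass per unit area: PW = (1/g) Σ q̄ Δp, with q in kg/kg and Δp in Pa (1 kg/m² of water = 1 mm).
Layer 1008–940 hPa: Δp = 68 hPa = 6800 Pa, q̄ = 0.0219 kg/kg → 0.0219 × 6800 / 9.8 = 15.20 mm
Layer 940–700 hPa: Δp = 240 hPa = 24000 Pa, q̄ = 0.0143 kg/kg → 0.0143 × 24000 / 9.8 = 35.02 mm
Layer 700–560 hPa: Δp = 140 hPa = 14000 Pa, q̄ = 0.00774 kg/kg → 0.00774 × 14000 / 9.8 = 11.06 mm
Layer 560–430 hPa: Δp = 130 hPa = 13000 Pa, q̄ = 0.00343 kg/kg → 0.00343 × 13000 / 9.8 = 4.55 mm
Layer 430–350 hPa: Δp = 80 hPa = 8000 Pa, q̄ = 0.00139 kg/kg → 0.00139 × 8000 / 9.8 = 1.13 mm
PW = 15.20 + 35.02 + 11.06 + 4.55 + 1.13 = 66.96 ≈ 67.0 mm.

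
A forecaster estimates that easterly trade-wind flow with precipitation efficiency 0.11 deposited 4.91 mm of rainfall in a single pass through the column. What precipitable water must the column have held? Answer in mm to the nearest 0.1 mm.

PW ≈ 44.6 mm

PW = rainfall / ε = 4.91 / 0.11 = 44.6 mm.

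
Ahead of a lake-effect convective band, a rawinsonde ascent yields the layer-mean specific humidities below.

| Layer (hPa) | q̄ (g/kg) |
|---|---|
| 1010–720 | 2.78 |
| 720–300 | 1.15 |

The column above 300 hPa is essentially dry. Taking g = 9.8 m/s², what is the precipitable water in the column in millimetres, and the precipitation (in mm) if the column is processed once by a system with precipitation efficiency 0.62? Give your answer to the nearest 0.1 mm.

PW ≈ 13.2 mm; precipitation ≈ 8.2 mm

Precipitable water is the column-integrated vapour mass per unit area: PW = (1/g) Σ q̄ Δp, with q in kg/kg and Δp in Pa (1 kg/m² of water = 1 mm).
Layer 1010–720 hPa: Δp = 290 hPa = 29000 Pa, q̄ = 0.00278 kg/kg → 0.00278 × 29000 / 9.8 = 8.23 mm
Layer 720–300 hPa: Δp = 420 hPa = 42000 Pa, q̄ = 0.00115 kg/kg → 0.00115 × 42000 / 9.8 = 4.93 mm
PW = 8.23 + 4.93 = 13.16 ≈ 13.2 mm.
Precipitation = ε × PW = 0.62 × 13.2 = 8.2 mm.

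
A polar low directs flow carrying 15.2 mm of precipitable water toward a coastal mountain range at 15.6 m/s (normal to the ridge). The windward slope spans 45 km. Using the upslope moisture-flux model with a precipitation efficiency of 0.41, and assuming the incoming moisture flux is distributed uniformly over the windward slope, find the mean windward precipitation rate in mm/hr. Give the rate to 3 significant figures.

Incoming column moisture flux per unit ridge length: F = V × PW = 15.6 × 15.2 = 237.12 mm·m/s.
Spread over the 45 km slope with efficiency ε = 0.41: R = ε·F/W = 0.41 × 237.12 / 45000 m = 2.160e-03 mm/s.
R = 2.160e-03 × 3600 = 7.78 mm/hr.

R ≈ 7.78 mm/hr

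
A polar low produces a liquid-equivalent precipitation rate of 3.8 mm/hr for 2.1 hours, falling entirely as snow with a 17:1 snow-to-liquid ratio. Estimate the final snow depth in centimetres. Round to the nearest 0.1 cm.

Liquid-equivalent depth = 3.8 × 2.1 = 7.98 mm.
Snow depth = 7.98 mm × 17 = 135.66 mm = 13.6 cm.

snow depth ≈ 13.6 cm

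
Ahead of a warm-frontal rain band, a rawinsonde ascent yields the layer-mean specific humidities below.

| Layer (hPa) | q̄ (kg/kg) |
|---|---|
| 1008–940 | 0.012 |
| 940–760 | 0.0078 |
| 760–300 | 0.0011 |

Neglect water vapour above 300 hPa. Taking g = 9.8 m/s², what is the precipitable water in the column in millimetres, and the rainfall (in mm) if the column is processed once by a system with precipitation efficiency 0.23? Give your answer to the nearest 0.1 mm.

PW ≈ 27.8 mm; rainfall ≈ 6.4 mm

Precipitable water is the column-integrated vapour mass per unit area: PW = (1/g) Σ q̄ Δp, with q in kg/kg and Δp in Pa (1 kg/m² of water = 1 mm).
Layer 1008–940 hPa: Δp = 68 hPa = 6800 Pa, q̄ = 0.012 kg/kg → 0.012 × 6800 / 9.8 = 8.33 mm
Layer 940–760 hPa: Δp = 180 hPa = 18000 Pa, q̄ = 0.0078 kg/kg → 0.0078 × 18000 / 9.8 = 14.33 mm
Layer 760–300 hPa: Δp = 460 hPa = 46000 Pa, q̄ = 0.0011 kg/kg → 0.0011 × 46000 / 9.8 = 5.16 mm
PW = 8.33 + 14.33 + 5.16 = 27.82 ≈ 27.8 mm.
Rainfall = ε × PW = 0.23 × 27.8 = 6.4 mm.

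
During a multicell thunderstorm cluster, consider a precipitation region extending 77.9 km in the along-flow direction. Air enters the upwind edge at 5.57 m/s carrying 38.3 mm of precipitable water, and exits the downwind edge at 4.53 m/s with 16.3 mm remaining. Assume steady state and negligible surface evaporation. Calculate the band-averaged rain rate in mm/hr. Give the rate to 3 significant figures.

Column moisture flux per unit crosswind length is F = V × PW.
Inflow: F_in = 5.57 × 38.3 = 213.331 mm·m/s
Outflow: F_out = 4.53 × 16.3 = 73.839 mm·m/s
Steady-state rate R = (F_in − F_out)/L = (213.331 − 73.839) / 77900 m = 1.791e-03 mm/s.
R = 1.791e-03 × 3600 = 6.45 mm/hr.

R ≈ 6.45 mm/hr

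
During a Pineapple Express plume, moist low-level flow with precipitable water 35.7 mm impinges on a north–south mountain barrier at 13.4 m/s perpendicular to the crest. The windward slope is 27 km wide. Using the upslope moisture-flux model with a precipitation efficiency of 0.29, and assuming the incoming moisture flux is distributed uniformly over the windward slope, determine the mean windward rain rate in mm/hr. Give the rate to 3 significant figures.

R ≈ 18.5 mm/hr

Incoming column moisture flux per unit ridge length: F = V × PW = 13.4 × 35.7 = 478.38 mm·m/s.
Spread over the 27 km slope with efficiency ε = 0.29: R = ε·F/W = 0.29 × 478.38 / 27000 m = 5.138e-03 mm/s.
R = 5.138e-03 × 3600 = 18.5 mm/hr.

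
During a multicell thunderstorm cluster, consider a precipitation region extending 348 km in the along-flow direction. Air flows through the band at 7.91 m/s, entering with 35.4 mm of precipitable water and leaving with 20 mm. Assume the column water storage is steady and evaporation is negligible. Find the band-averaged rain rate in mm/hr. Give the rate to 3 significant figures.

R ≈ 1.26 mm/hr

Column moisture flux per unit crosswind length is F = V × PW.
Inflow: F_in = 7.91 × 35.4 = 280.014 mm·m/s
Outflow: F_out = 7.91 × 20 = 158.2 mm·m/s
Steady-state rate R = (F_in − F_out)/L = (280.014 − 158.2) / 348000 m = 3.500e-04 mm/s.
R = 3.500e-04 × 3600 = 1.26 mm/hr.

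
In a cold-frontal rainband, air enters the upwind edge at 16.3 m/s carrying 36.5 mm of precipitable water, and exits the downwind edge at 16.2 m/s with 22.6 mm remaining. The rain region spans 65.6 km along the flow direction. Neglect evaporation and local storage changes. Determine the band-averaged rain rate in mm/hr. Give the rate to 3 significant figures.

Column moisture flux per unit crosswind length is F = V × PW.
Inflow: F_in = 16.3 × 36.5 = 594.95 mm·m/s
Outflow: F_out = 16.2 × 22.6 = 366.12 mm·m/s
Steady-state rate R = (F_in − F_out)/L = (594.95 − 366.12) / 65600 m = 3.488e-03 mm/s.
R = 3.488e-03 × 3600 = 12.6 mm/hr.

R ≈ 12.6 mm/hr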